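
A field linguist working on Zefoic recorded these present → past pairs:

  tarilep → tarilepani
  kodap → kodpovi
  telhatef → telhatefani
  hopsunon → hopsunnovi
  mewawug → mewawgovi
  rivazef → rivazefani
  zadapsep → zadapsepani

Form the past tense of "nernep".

nernepani

zadapsep and kodap both end in -p yet inflect differently (zadapsepani, kodpovi), so the final letter is not what conditions the rule; the last vowel is.
"nernep" has last vowel 'e'. The stems whose last vowel is 'e' (zadapsep → zadapsepani, rivazef → rivazefani, tarilep → tarilepani) add -ani.
So nernep → nernepani.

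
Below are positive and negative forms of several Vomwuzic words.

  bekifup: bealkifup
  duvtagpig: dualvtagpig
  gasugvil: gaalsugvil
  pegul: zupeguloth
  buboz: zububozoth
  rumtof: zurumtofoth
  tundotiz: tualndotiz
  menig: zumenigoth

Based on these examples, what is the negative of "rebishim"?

"rebishim" has 3 vowels. The stems with 3 vowels (tundotiz → tualndotiz, duvtagpig → dualvtagpig, bekifup → bealkifup) insert -al- after the first vowel.
The other pattern: stems with 2 vowels add zu- … -oth around the stem.
So rebishim → realbishim.

realbishim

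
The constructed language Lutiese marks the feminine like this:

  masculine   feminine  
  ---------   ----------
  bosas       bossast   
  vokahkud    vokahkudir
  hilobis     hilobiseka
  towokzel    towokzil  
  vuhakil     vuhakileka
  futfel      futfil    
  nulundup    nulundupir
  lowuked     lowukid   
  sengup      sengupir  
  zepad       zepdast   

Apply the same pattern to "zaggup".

vokahkud and zepad both end in -d yet inflect differently (vokahkudir, zepdast), so the final letter is not what conditions the rule; the last vowel is.
"zaggup" has last vowel 'u'. The stems whose last vowel is 'u' (nulundup → nulundupir, sengup → sengupir, vokahkud → vokahkudir) add -ir.
The other patterns: stems whose last vowel is 'a' delete the last vowel and add -ast; stems whose last vowel is 'e' change the last vowel to 'i'; stems whose last vowel is 'i' add -eka.
So zaggup → zaggupir.

zaggupir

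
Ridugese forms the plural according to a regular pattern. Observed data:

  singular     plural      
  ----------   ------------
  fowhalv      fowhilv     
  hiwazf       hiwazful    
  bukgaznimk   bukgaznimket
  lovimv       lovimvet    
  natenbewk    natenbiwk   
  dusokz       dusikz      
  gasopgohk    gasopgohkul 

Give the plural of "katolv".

"katolv" has second-to-last letter 'l'. The one such stem in the data (fowhalv → fowhilv) changes the last vowel to 'i' (as do natenbewk, dusokz), so the same rule applies.
So katolv → katilv.

katilv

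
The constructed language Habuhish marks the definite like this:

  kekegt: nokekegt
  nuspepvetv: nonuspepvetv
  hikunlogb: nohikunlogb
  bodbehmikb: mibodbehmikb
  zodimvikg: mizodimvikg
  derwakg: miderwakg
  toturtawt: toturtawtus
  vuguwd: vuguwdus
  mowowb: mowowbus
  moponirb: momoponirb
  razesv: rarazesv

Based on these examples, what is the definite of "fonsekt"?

hikunlogb and bodbehmikb both end in -b yet inflect differently (nohikunlogb, mibodbehmikb), so the final letter is not what conditions the rule; the second-to-last letter is.
"fonsekt" has second-to-last letter 'k'. The stems whose second-to-last letter is 'k' (bodbehmikb → mibodbehmikb, zodimvikg → mizodimvikg, derwakg → miderwakg) add the prefix mi-.
So fonsekt → mifonsekt.

mifonsekt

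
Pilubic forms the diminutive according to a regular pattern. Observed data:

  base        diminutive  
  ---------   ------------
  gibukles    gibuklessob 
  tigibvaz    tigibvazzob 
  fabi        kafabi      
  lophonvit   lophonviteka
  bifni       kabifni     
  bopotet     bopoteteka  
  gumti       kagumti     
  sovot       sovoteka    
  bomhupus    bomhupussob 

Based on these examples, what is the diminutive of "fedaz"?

fedazzob

lophonvit and bifni both have last vowel 'i' yet inflect differently (lophonviteka, kabifni), so the last vowel is not what conditions the rule; the final letter is.
"fedaz" ends in -z. The one such stem in the data (tigibvaz → tigibvazzob) doubles the final consonant and adds -ob (as do bomhupus, gibukles), so the same rule applies.
The other patterns: stems ending in -t add -eka; stems ending in -i add the prefix ka-.
So fedaz → fedazzob.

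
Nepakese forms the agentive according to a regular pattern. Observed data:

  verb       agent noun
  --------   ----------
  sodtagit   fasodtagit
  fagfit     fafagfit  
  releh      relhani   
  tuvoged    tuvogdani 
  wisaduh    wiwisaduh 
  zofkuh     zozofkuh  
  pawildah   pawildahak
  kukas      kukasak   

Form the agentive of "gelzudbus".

"gelzudbus" has last vowel 'u'. The stems whose last vowel is 'u' (wisaduh → wiwisaduh, zofkuh → zozofkuh) repeat the first consonant+vowel as a prefix.
The other patterns: stems whose last vowel is 'i' add the prefix fa-; stems whose last vowel is 'e' delete the last vowel and add -ani; stems whose last vowel is 'a' add -ak.
So gelzudbus → gegelzudbus.

gegelzudbus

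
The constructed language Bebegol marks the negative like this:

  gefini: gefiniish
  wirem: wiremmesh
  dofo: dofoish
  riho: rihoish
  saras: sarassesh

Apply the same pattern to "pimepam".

dofo and saras both have 2 vowels yet inflect differently (dofoish, sarassesh), so the number of vowels is not what conditions the rule; whether the stem ends in a vowel or a consonant is.
"pimepam" ends in a consonant. The stems ending in a consonant (saras → sarassesh, wirem → wiremmesh) double the final consonant and add -esh.
So pimepam → pimepammesh.

pimepammesh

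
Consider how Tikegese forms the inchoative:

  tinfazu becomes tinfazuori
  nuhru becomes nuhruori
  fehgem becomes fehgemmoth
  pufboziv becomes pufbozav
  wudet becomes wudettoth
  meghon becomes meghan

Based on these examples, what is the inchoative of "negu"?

tinfazu and pufboziv both have 3 vowels yet inflect differently (tinfazuori, pufbozav), so the number of vowels is not what conditions the rule; the final letter is.
"negu" ends in -u. The stems ending in -u (nuhru → nuhruori, tinfazu → tinfazuori) add -ori.
The other patterns: stems ending in -n or -v change the last vowel to 'a'; stems ending in -m or -t double the final consonant and add -oth.
So negu → neguori.

neguori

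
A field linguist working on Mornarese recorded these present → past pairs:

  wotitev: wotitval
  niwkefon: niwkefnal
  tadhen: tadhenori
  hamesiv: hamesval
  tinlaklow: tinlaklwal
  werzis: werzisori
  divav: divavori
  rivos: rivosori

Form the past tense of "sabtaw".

divav and wotitev both end in -v yet inflect differently (divavori, wotitval), so the final letter is not what conditions the rule; the number of vowels is.
"sabtaw" has 2 vowels. The stems with 2 vowels (tadhen → tadhenori, divav → divavori, werzis → werzisori) add -ori.
The other pattern: stems with 3 vowels delete the last vowel and add -al.
So sabtaw → sabtawori.

sabtawori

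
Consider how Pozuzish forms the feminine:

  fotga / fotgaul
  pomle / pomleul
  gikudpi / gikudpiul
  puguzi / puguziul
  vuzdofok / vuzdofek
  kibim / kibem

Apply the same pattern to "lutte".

gikudpi and kibim both have last vowel 'i' yet inflect differently (gikudpiul, kibem), so the last vowel is not what conditions the rule; whether the stem ends in a vowel or a consonant is.
"lutte" ends in a vowel. The stems ending in a vowel (fotga → fotgaul, pomle → pomleul, gikudpi → gikudpiul) add -ul.
The other pattern: stems ending in a consonant change the last vowel to 'e'.
So lutte → lutteul.

lutteul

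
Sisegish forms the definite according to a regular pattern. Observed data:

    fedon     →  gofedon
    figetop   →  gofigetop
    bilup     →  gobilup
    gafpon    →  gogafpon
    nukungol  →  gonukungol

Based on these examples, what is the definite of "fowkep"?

Every pair shown (fedon → gofedon, figetop → gofigetop, bilup → gobilup, …) follows the same rule: add the prefix go-.
So fowkep → gofowkep.

gofowkep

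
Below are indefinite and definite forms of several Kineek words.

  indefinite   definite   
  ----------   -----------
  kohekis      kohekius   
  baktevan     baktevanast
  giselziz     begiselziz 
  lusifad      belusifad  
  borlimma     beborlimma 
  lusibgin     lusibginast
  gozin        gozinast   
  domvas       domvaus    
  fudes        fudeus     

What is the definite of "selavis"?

baktevan and domvas both have last vowel 'a' yet inflect differently (baktevanast, domvaus), so the last vowel is not what conditions the rule; the final letter is.
"selavis" ends in -s. The stems ending in -s (domvas → domvaus, fudes → fudeus, kohekis → kohekius) drop the final letter and add -us.
The other patterns: stems ending in -n add -ast; stems ending in -a, -d or -z add the prefix be-.
So selavis → selavius.

selavius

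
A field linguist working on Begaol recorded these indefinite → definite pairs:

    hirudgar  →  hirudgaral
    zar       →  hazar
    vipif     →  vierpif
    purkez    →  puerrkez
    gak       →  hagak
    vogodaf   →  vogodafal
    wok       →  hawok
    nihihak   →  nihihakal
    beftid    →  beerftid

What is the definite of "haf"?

zar and hirudgar both end in -r yet inflect differently (hazar, hirudgaral), so the final letter is not what conditions the rule; the number of vowels is.
"haf" has 1 vowel. The stems with 1 vowel (gak → hagak, wok → hawok, zar → hazar) add the prefix ha-.
The other patterns: stems with 2 vowels insert -er- after the first vowel; stems with 3 vowels add -al.
So haf → hahaf.

hahaf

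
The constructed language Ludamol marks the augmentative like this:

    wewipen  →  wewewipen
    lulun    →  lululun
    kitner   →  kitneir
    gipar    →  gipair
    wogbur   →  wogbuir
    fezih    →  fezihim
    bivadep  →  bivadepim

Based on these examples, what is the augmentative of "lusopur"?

wewipen and kitner both have last vowel 'e' yet inflect differently (wewewipen, kitneir), so the last vowel is not what conditions the rule; the final letter is.
"lusopur" ends in -r. The stems ending in -r (kitner → kitneir, gipar → gipair, wogbur → wogbuir) drop the final letter and add -ir.
So lusopur → lusopuir.

lusopuir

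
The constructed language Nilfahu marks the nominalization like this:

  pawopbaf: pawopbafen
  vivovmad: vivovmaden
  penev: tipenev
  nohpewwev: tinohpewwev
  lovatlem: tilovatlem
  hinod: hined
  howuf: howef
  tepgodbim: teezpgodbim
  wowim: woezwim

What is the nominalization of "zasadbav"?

zasadbaven

vivovmad and hinod both end in -d yet inflect differently (vivovmaden, hined), so the final letter is not what conditions the rule; the last vowel is.
"zasadbav" has last vowel 'a'. The stems whose last vowel is 'a' (pawopbaf → pawopbafen, vivovmad → vivovmaden) add -en.
The other patterns: stems whose last vowel is 'e' add the prefix ti-; stems whose last vowel is 'o' or 'u' change the last vowel to 'e'; stems whose last vowel is 'i' insert -ez- after the first vowel.
So zasadbav → zasadbaven.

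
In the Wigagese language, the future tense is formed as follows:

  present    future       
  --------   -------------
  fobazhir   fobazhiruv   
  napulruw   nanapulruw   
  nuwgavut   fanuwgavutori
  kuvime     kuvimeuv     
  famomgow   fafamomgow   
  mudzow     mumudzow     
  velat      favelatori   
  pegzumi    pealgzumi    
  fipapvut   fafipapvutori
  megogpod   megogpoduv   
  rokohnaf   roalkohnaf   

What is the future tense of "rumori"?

rokohnaf and velat both have last vowel 'a' yet inflect differently (roalkohnaf, favelatori), so the last vowel is not what conditions the rule; the final letter is.
"rumori" ends in -i. The one such stem in the data (pegzumi → pealgzumi) inserts -al- after the first vowel (as does rokohnaf), so the same rule applies.
The other patterns: stems ending in -t add fa- … -ori around the stem; stems ending in -w repeat the first consonant+vowel as a prefix; stems ending in -d, -e or -r add -uv.
So rumori → rualmori.

rualmori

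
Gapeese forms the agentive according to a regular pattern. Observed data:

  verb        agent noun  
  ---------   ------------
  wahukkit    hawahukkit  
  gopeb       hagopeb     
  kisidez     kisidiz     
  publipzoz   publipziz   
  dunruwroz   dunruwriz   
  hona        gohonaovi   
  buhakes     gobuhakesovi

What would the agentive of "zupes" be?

gopeb and kisidez both have last vowel 'e' yet inflect differently (hagopeb, kisidiz), so the last vowel is not what conditions the rule; the final letter is.
"zupes" ends in -s. The one such stem in the data (buhakes → gobuhakesovi) adds go- … -ovi around the stem, so the same rule applies.
The other patterns: stems ending in -b or -t add the prefix ha-; stems ending in -z change the last vowel to 'i'.
So zupes → gozupesovi.

gozupesovi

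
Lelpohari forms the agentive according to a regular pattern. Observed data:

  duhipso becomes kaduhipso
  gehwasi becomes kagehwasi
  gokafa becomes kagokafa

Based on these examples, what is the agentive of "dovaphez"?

Every pair shown (duhipso → kaduhipso, gehwasi → kagehwasi, gokafa → kagokafa) follows the same rule: add the prefix ka-.
So dovaphez → kadovaphez.

kadovaphez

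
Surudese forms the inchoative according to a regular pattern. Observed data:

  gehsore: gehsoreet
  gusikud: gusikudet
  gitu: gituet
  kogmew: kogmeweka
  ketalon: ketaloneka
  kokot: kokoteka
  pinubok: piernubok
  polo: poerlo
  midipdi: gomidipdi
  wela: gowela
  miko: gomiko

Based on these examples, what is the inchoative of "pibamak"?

pierbamak

polo and miko both end in -o yet inflect differently (poerlo, gomiko), so the final letter is not what conditions the rule; the first letter is.
"pibamak" begins with p-. The stems beginning with p- (pinubok → piernubok, polo → poerlo) insert -er- after the first vowel.
The other patterns: stems beginning with g- add -et; stems beginning with k- add -eka; stems beginning with m- or w- add the prefix go-.
So pibamak → pierbamak.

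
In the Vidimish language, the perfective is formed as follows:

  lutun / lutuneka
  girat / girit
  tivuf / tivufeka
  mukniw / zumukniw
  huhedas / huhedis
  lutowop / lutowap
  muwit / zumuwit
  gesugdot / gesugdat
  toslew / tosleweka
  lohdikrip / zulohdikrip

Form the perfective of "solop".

solap

toslew and mukniw both end in -w yet inflect differently (tosleweka, zumukniw), so the final letter is not what conditions the rule; the last vowel is.
"solop" has last vowel 'o'. The stems whose last vowel is 'o' (gesugdot → gesugdat, lutowop → lutowap) change the last vowel to 'a'.
So solop → solap.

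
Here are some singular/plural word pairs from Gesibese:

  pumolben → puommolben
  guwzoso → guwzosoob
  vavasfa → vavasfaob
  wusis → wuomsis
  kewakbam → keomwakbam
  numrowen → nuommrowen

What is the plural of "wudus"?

wuomdus

"wudus" ends in a consonant. The stems ending in a consonant (pumolben → puommolben, wusis → wuomsis, kewakbam → keomwakbam) insert -om- after the first vowel.
So wudus → wuomdus.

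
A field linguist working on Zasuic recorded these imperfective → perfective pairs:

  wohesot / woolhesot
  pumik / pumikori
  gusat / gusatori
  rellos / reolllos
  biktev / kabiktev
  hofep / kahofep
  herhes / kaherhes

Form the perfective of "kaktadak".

herhes and rellos both end in -s yet inflect differently (kaherhes, reolllos), so the final letter is not what conditions the rule; the last vowel is.
"kaktadak" has last vowel 'a'. The one such stem in the data (gusat → gusatori) adds -ori, so the same rule applies.
The other patterns: stems whose last vowel is 'e' add the prefix ka-; stems whose last vowel is 'o' insert -ol- after the first vowel.
So kaktadak → kaktadakori.

kaktadakori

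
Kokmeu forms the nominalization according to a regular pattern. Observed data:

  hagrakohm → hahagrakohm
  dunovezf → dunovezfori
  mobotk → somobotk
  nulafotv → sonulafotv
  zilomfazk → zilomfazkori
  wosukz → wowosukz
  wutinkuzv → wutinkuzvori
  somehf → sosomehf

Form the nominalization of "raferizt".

raferiztori

nulafotv and wutinkuzv both end in -v yet inflect differently (sonulafotv, wutinkuzvori), so the final letter is not what conditions the rule; the second-to-last letter is.
"raferizt" has second-to-last letter 'z'. The stems whose second-to-last letter is 'z' (dunovezf → dunovezfori, wutinkuzv → wutinkuzvori, zilomfazk → zilomfazkori) add -ori.
So raferizt → raferiztori.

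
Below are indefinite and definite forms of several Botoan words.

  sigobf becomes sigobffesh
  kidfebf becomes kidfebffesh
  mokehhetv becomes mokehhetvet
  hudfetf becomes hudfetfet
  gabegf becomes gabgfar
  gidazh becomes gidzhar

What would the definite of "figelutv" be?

sigobf and hudfetf both end in -f yet inflect differently (sigobffesh, hudfetfet), so the final letter is not what conditions the rule; the second-to-last letter is.
"figelutv" has second-to-last letter 't'. The stems whose second-to-last letter is 't' (mokehhetv → mokehhetvet, hudfetf → hudfetfet) add -et.
The other patterns: stems whose second-to-last letter is 'b' double the final consonant and add -esh; stems whose second-to-last letter is 'g' or 'z' delete the last vowel and add -ar.
So figelutv → figelutvet.

figelutvet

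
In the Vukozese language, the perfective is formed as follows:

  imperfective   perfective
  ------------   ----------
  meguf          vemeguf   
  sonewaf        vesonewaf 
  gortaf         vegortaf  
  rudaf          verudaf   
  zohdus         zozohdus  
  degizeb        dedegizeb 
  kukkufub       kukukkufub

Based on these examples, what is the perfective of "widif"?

meguf and zohdus both have last vowel 'u' yet inflect differently (vemeguf, zozohdus), so the last vowel is not what conditions the rule; the final letter is.
"widif" ends in -f. The stems ending in -f (meguf → vemeguf, sonewaf → vesonewaf, gortaf → vegortaf) add the prefix ve-.
The other pattern: stems ending in -b or -s repeat the first consonant+vowel as a prefix.
So widif → vewidif.

vewidif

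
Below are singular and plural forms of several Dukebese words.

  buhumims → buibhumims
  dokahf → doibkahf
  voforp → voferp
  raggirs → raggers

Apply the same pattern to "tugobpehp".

"tugobpehp" has second-to-last letter 'h'. The one such stem in the data (dokahf → doibkahf) inserts -ib- after the first vowel (as does buhumims), so the same rule applies.
The other pattern: stems whose second-to-last letter is 'r' change the last vowel to 'e'.
So tugobpehp → tuibgobpehp.

tuibgobpehp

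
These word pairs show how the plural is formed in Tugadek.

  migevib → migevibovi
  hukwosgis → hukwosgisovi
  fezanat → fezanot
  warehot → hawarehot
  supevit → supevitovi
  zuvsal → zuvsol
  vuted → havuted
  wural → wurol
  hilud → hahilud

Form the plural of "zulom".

supevit and fezanat both end in -t yet inflect differently (supevitovi, fezanot), so the final letter is not what conditions the rule; the last vowel is.
"zulom" has last vowel 'o'. The one such stem in the data (warehot → hawarehot) adds the prefix ha-, so the same rule applies.
The other patterns: stems whose last vowel is 'i' add -ovi; stems whose last vowel is 'a' change the last vowel to 'o'.
So zulom → hazulom.

hazulom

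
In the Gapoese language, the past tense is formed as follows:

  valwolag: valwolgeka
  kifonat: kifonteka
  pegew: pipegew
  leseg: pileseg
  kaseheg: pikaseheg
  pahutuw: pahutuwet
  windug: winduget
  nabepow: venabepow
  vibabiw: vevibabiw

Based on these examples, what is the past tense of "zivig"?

vezivig

valwolag and leseg both end in -g yet inflect differently (valwolgeka, pileseg), so the final letter is not what conditions the rule; the last vowel is.
"zivig" has last vowel 'i'. The one such stem in the data (vibabiw → vevibabiw) adds the prefix ve-, so the same rule applies.
The other patterns: stems whose last vowel is 'a' delete the last vowel and add -eka; stems whose last vowel is 'e' add the prefix pi-; stems whose last vowel is 'u' add -et.
So zivig → vezivig.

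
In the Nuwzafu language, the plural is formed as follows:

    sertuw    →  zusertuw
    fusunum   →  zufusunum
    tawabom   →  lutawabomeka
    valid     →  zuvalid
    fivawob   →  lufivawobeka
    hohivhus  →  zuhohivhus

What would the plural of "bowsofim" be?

tawabom and fusunum both end in -m yet inflect differently (lutawabomeka, zufusunum), so the final letter is not what conditions the rule; the last vowel is.
"bowsofim" has last vowel 'i'. The one such stem in the data (valid → zuvalid) adds the prefix zu-, so the same rule applies.
So bowsofim → zubowsofim.

zubowsofim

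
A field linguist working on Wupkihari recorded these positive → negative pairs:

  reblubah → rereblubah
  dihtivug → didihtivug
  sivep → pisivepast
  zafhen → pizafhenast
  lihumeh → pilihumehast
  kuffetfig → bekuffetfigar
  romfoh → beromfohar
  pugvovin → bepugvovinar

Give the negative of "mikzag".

reblubah and lihumeh both end in -h yet inflect differently (rereblubah, pilihumehast), so the final letter is not what conditions the rule; the last vowel is.
"mikzag" has last vowel 'a'. The one such stem in the data (reblubah → rereblubah) repeats the first consonant+vowel as a prefix (as does dihtivug), so the same rule applies.
The other patterns: stems whose last vowel is 'e' add pi- … -ast around the stem; stems whose last vowel is 'i' or 'o' add be- … -ar around the stem.
So mikzag → mimikzag.

mimikzag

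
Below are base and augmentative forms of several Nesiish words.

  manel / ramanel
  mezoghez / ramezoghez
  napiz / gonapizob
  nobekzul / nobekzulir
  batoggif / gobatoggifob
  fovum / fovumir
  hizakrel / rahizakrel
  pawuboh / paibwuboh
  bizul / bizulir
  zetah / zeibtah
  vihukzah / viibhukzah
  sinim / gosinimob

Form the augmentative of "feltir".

gofeltirob

mezoghez and napiz both end in -z yet inflect differently (ramezoghez, gonapizob), so the final letter is not what conditions the rule; the last vowel is.
"feltir" has last vowel 'i'. The stems whose last vowel is 'i' (napiz → gonapizob, sinim → gosinimob, batoggif → gobatoggifob) add go- … -ob around the stem.
So feltir → gofeltirob.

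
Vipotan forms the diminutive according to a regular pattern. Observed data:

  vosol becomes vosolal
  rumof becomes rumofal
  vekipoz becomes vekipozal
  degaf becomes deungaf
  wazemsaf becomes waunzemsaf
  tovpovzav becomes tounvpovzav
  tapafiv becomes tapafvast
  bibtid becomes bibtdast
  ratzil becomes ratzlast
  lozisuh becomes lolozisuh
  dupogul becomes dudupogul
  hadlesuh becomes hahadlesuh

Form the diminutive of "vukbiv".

vukbvast

rumof and degaf both end in -f yet inflect differently (rumofal, deungaf), so the final letter is not what conditions the rule; the last vowel is.
"vukbiv" has last vowel 'i'. The stems whose last vowel is 'i' (tapafiv → tapafvast, bibtid → bibtdast, ratzil → ratzlast) delete the last vowel and add -ast.
So vukbiv → vukbvast.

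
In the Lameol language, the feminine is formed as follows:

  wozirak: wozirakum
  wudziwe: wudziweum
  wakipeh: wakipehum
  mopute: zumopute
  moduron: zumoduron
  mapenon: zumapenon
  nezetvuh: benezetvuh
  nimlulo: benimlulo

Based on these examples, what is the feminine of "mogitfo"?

wudziwe and mopute both end in -e yet inflect differently (wudziweum, zumopute), so the final letter is not what conditions the rule; the first letter is.
"mogitfo" begins with m-. The stems beginning with m- (mopute → zumopute, moduron → zumoduron, mapenon → zumapenon) add the prefix zu-.
The other patterns: stems beginning with w- add -um; stems beginning with n- add the prefix be-.
So mogitfo → zumogitfo.

zumogitfo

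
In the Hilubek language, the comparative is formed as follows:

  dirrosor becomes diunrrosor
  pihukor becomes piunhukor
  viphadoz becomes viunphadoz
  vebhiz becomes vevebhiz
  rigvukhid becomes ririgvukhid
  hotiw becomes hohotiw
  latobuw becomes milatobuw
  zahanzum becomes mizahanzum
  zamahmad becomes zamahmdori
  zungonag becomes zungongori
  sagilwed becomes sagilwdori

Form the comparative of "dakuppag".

dakuppgori

viphadoz and vebhiz both end in -z yet inflect differently (viunphadoz, vevebhiz), so the final letter is not what conditions the rule; the last vowel is.
"dakuppag" has last vowel 'a'. The stems whose last vowel is 'a' (zamahmad → zamahmdori, zungonag → zungongori) delete the last vowel and add -ori.
So dakuppag → dakuppgori.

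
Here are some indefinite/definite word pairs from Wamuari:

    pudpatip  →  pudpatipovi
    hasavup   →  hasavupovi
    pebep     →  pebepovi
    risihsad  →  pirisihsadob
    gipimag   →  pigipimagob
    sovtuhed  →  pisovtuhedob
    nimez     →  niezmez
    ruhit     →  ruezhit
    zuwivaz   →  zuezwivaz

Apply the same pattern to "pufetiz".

puezfetiz

"pufetiz" ends in -z. The stems ending in -z (nimez → niezmez, zuwivaz → zuezwivaz) insert -ez- after the first vowel.
The other patterns: stems ending in -p add -ovi; stems ending in -d or -g add pi- … -ob around the stem.
So pufetiz → puezfetiz.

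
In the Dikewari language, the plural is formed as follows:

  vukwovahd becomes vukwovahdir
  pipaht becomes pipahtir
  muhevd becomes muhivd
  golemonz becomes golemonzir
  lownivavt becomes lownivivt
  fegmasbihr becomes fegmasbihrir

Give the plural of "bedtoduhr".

bedtoduhrir

muhevd and vukwovahd both end in -d yet inflect differently (muhivd, vukwovahdir), so the final letter is not what conditions the rule; the second-to-last letter is.
"bedtoduhr" has second-to-last letter 'h'. The stems whose second-to-last letter is 'h' (vukwovahd → vukwovahdir, fegmasbihr → fegmasbihrir, pipaht → pipahtir) add -ir.
The other pattern: stems whose second-to-last letter is 'v' change the last vowel to 'i'.
So bedtoduhr → bedtoduhrir.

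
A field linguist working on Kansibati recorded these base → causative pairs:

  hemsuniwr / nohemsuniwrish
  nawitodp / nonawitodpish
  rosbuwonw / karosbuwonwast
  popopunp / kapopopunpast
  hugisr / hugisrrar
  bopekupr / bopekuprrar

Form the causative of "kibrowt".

nawitodp and popopunp both end in -p yet inflect differently (nonawitodpish, kapopopunpast), so the final letter is not what conditions the rule; the second-to-last letter is.
"kibrowt" has second-to-last letter 'w'. The one such stem in the data (hemsuniwr → nohemsuniwrish) adds no- … -ish around the stem, so the same rule applies.
So kibrowt → nokibrowtish.

nokibrowtish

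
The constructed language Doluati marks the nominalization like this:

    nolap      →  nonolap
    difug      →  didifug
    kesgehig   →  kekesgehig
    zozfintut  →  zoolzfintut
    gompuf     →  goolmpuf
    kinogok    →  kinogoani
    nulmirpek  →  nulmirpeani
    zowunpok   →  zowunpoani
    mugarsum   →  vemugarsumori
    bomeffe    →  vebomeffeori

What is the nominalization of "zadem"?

difug and zozfintut both have last vowel 'u' yet inflect differently (didifug, zoolzfintut), so the last vowel is not what conditions the rule; the final letter is.
"zadem" ends in -m. The one such stem in the data (mugarsum → vemugarsumori) adds ve- … -ori around the stem, so the same rule applies.
The other patterns: stems ending in -g or -p repeat the first consonant+vowel as a prefix; stems ending in -f or -t insert -ol- after the first vowel; stems ending in -k drop the final letter and add -ani.
So zadem → vezademori.

vezademori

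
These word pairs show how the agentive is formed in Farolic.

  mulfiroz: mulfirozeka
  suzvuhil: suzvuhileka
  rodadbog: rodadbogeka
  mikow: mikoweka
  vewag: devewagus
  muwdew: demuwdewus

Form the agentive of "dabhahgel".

"dabhahgel" has last vowel 'e'. The one such stem in the data (muwdew → demuwdewus) adds de- … -us around the stem, so the same rule applies.
So dabhahgel → dedabhahgelus.

dedabhahgelus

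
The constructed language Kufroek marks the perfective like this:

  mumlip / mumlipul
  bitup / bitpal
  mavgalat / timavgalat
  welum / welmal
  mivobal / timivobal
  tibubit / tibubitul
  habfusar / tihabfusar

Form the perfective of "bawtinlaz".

tibawtinlaz

bitup and mumlip both end in -p yet inflect differently (bitpal, mumlipul), so the final letter is not what conditions the rule; the last vowel is.
"bawtinlaz" has last vowel 'a'. The stems whose last vowel is 'a' (mivobal → timivobal, mavgalat → timavgalat, habfusar → tihabfusar) add the prefix ti-.
The other patterns: stems whose last vowel is 'u' delete the last vowel and add -al; stems whose last vowel is 'i' add -ul.
So bawtinlaz → tibawtinlaz.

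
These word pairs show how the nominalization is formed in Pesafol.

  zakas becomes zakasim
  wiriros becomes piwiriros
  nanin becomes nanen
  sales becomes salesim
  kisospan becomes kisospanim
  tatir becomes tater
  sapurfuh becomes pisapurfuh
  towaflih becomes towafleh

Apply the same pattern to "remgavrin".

remgavren

"remgavrin" has last vowel 'i'. The stems whose last vowel is 'i' (tatir → tater, nanin → nanen, towaflih → towafleh) change the last vowel to 'e'.
So remgavrin → remgavren.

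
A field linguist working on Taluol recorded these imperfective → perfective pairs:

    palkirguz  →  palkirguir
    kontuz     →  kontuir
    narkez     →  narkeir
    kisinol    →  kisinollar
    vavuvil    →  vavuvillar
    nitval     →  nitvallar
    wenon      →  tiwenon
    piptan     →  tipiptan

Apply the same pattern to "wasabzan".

kisinol and wenon both have last vowel 'o' yet inflect differently (kisinollar, tiwenon), so the last vowel is not what conditions the rule; the final letter is.
"wasabzan" ends in -n. The stems ending in -n (wenon → tiwenon, piptan → tipiptan) add the prefix ti-.
The other patterns: stems ending in -z drop the final letter and add -ir; stems ending in -l double the final consonant and add -ar.
So wasabzan → tiwasabzan.

tiwasabzan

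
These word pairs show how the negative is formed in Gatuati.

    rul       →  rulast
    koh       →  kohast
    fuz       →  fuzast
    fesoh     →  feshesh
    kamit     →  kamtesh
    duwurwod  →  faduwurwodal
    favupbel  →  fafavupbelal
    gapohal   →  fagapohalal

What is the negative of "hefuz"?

koh and fesoh both end in -h yet inflect differently (kohast, feshesh), so the final letter is not what conditions the rule; the number of vowels is.
"hefuz" has 2 vowels. The stems with 2 vowels (fesoh → feshesh, kamit → kamtesh) delete the last vowel and add -esh.
The other patterns: stems with 1 vowel add -ast; stems with 3 vowels add fa- … -al around the stem.
So hefuz → hefzesh.

hefzesh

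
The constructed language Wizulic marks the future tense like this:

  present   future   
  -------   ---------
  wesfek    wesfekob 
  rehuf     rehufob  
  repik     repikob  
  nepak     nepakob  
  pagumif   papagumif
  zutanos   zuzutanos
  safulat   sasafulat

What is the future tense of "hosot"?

hosotob

rehuf and pagumif both end in -f yet inflect differently (rehufob, papagumif), so the final letter is not what conditions the rule; the number of vowels is.
"hosot" has 2 vowels. The stems with 2 vowels (wesfek → wesfekob, rehuf → rehufob, repik → repikob) add -ob.
The other pattern: stems with 3 vowels repeat the first consonant+vowel as a prefix.
So hosot → hosotob.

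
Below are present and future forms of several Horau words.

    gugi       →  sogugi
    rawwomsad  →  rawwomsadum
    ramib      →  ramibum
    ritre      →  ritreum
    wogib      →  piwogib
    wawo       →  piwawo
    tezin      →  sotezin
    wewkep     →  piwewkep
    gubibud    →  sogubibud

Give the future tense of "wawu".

wogib and ramib both end in -b yet inflect differently (piwogib, ramibum), so the final letter is not what conditions the rule; the first letter is.
"wawu" begins with w-. The stems beginning with w- (wewkep → piwewkep, wawo → piwawo, wogib → piwogib) add the prefix pi-.
So wawu → piwawu.

piwawu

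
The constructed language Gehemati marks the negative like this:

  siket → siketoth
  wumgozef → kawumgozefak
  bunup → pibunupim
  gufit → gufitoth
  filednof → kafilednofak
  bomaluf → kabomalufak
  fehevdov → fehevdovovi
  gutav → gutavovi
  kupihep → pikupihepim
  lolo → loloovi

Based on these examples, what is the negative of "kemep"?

siket and wumgozef both have last vowel 'e' yet inflect differently (siketoth, kawumgozefak), so the last vowel is not what conditions the rule; the final letter is.
"kemep" ends in -p. The stems ending in -p (kupihep → pikupihepim, bunup → pibunupim) add pi- … -im around the stem.
The other patterns: stems ending in -t add -oth; stems ending in -f add ka- … -ak around the stem; stems ending in -o or -v add -ovi.
So kemep → pikemepim.

pikemepim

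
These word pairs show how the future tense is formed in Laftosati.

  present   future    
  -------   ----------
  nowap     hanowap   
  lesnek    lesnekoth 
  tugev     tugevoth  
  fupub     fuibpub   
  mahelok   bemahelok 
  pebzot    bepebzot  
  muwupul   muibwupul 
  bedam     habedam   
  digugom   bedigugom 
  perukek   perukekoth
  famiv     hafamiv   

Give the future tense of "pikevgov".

bepikevgov

perukek and mahelok both end in -k yet inflect differently (perukekoth, bemahelok), so the final letter is not what conditions the rule; the last vowel is.
"pikevgov" has last vowel 'o'. The stems whose last vowel is 'o' (digugom → bedigugom, pebzot → bepebzot, mahelok → bemahelok) add the prefix be-.
The other patterns: stems whose last vowel is 'e' add -oth; stems whose last vowel is 'u' insert -ib- after the first vowel; stems whose last vowel is 'a' or 'i' add the prefix ha-.
So pikevgov → bepikevgov.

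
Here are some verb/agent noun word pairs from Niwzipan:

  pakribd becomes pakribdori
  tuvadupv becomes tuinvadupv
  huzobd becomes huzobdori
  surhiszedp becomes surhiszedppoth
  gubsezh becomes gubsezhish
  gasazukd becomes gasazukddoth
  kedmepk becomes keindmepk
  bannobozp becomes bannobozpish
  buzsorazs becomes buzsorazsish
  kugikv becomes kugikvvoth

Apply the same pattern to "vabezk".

pakribd and gasazukd both end in -d yet inflect differently (pakribdori, gasazukddoth), so the final letter is not what conditions the rule; the second-to-last letter is.
"vabezk" has second-to-last letter 'z'. The stems whose second-to-last letter is 'z' (buzsorazs → buzsorazsish, bannobozp → bannobozpish, gubsezh → gubsezhish) add -ish.
So vabezk → vabezkish.

vabezkish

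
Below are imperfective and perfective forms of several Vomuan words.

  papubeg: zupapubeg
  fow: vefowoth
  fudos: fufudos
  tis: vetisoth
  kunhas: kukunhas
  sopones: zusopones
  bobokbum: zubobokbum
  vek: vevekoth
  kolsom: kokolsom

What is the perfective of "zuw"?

"zuw" has 1 vowel. The stems with 1 vowel (fow → vefowoth, vek → vevekoth, tis → vetisoth) add ve- … -oth around the stem.
The other patterns: stems with 2 vowels repeat the first consonant+vowel as a prefix; stems with 3 vowels add the prefix zu-.
So zuw → vezuwoth.

vezuwoth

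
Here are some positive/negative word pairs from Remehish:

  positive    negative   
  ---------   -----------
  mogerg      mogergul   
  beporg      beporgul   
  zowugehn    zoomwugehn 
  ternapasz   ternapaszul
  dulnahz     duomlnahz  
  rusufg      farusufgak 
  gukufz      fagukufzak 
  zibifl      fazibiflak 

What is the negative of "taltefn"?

"taltefn" has second-to-last letter 'f'. The stems whose second-to-last letter is 'f' (gukufz → fagukufzak, rusufg → farusufgak, zibifl → fazibiflak) add fa- … -ak around the stem.
So taltefn → fataltefnak.

fataltefnak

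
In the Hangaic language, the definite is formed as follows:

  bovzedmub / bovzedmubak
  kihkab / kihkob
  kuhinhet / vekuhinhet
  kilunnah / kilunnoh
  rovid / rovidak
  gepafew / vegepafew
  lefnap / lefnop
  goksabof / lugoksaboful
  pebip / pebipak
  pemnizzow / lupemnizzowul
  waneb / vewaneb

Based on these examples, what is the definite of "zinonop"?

waneb and kihkab both end in -b yet inflect differently (vewaneb, kihkob), so the final letter is not what conditions the rule; the last vowel is.
"zinonop" has last vowel 'o'. The stems whose last vowel is 'o' (goksabof → lugoksaboful, pemnizzow → lupemnizzowul) add lu- … -ul around the stem.
So zinonop → luzinonopul.

luzinonopul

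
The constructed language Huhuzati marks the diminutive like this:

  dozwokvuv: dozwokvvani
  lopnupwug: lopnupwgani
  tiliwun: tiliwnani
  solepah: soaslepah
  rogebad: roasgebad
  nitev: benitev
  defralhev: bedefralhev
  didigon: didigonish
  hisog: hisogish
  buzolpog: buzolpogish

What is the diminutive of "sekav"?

dozwokvuv and nitev both end in -v yet inflect differently (dozwokvvani, benitev), so the final letter is not what conditions the rule; the last vowel is.
"sekav" has last vowel 'a'. The stems whose last vowel is 'a' (solepah → soaslepah, rogebad → roasgebad) insert -as- after the first vowel.
So sekav → seaskav.

seaskav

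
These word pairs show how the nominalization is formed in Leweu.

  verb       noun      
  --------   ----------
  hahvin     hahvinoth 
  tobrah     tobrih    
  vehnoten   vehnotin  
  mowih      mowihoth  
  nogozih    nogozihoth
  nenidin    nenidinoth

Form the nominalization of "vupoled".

"vupoled" has last vowel 'e'. The one such stem in the data (vehnoten → vehnotin) changes the last vowel to 'i' (as does tobrah), so the same rule applies.
So vupoled → vupolid.

vupolid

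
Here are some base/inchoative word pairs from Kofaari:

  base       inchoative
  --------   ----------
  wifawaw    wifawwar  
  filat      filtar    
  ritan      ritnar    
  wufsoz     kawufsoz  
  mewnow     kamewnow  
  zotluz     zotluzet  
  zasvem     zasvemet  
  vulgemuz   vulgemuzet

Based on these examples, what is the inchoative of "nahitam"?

"nahitam" has last vowel 'a'. The stems whose last vowel is 'a' (wifawaw → wifawwar, filat → filtar, ritan → ritnar) delete the last vowel and add -ar.
The other patterns: stems whose last vowel is 'o' add the prefix ka-; stems whose last vowel is 'e' or 'u' add -et.
So nahitam → nahitmar.

nahitmar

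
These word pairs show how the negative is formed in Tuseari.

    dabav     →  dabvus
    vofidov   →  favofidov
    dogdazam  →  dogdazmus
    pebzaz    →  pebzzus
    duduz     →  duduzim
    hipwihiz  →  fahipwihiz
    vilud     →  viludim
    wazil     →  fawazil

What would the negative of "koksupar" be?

koksuprus

"koksupar" has last vowel 'a'. The stems whose last vowel is 'a' (dogdazam → dogdazmus, dabav → dabvus, pebzaz → pebzzus) delete the last vowel and add -us.
So koksupar → koksuprus.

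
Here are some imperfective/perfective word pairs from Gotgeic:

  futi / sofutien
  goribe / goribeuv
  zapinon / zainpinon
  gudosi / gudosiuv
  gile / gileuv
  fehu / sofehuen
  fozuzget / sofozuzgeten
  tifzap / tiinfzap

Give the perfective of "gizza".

gizzauv

gudosi and futi both end in -i yet inflect differently (gudosiuv, sofutien), so the final letter is not what conditions the rule; the first letter is.
"gizza" begins with g-. The stems beginning with g- (gudosi → gudosiuv, gile → gileuv, goribe → goribeuv) add -uv.
The other patterns: stems beginning with f- add so- … -en around the stem; stems beginning with t- or z- insert -in- after the first vowel.
So gizza → gizzauv.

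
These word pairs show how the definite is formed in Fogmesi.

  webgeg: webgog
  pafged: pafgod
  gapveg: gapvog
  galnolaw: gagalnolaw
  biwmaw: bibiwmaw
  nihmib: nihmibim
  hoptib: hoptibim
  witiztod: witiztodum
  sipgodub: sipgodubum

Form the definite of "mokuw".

"mokuw" has last vowel 'u'. The one such stem in the data (sipgodub → sipgodubum) adds -um, so the same rule applies.
So mokuw → mokuwum.

mokuwum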